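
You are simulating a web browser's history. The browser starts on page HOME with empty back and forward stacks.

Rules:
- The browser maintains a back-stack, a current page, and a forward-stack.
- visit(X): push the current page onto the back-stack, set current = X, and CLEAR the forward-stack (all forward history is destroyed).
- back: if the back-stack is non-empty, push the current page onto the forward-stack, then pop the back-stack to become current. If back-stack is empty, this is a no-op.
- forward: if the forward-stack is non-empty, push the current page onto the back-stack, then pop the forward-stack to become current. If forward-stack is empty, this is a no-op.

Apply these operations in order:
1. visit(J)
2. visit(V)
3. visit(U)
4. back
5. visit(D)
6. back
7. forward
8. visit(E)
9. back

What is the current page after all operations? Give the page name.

Answer: D

Derivation:
After 1 (visit(J)): cur=J back=1 fwd=0
After 2 (visit(V)): cur=V back=2 fwd=0
After 3 (visit(U)): cur=U back=3 fwd=0
After 4 (back): cur=V back=2 fwd=1
After 5 (visit(D)): cur=D back=3 fwd=0
After 6 (back): cur=V back=2 fwd=1
After 7 (forward): cur=D back=3 fwd=0
After 8 (visit(E)): cur=E back=4 fwd=0
After 9 (back): cur=D back=3 fwd=1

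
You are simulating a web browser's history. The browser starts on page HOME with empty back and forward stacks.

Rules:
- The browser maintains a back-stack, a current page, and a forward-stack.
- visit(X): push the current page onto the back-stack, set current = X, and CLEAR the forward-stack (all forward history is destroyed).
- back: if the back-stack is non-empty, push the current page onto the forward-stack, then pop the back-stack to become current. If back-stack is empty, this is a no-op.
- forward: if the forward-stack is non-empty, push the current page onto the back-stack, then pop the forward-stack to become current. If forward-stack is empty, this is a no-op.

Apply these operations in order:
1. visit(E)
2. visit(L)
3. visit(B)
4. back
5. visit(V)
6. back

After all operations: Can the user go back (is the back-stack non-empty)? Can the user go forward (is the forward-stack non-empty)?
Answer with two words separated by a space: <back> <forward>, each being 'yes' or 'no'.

Answer: yes yes

Derivation:
After 1 (visit(E)): cur=E back=1 fwd=0
After 2 (visit(L)): cur=L back=2 fwd=0
After 3 (visit(B)): cur=B back=3 fwd=0
After 4 (back): cur=L back=2 fwd=1
After 5 (visit(V)): cur=V back=3 fwd=0
After 6 (back): cur=L back=2 fwd=1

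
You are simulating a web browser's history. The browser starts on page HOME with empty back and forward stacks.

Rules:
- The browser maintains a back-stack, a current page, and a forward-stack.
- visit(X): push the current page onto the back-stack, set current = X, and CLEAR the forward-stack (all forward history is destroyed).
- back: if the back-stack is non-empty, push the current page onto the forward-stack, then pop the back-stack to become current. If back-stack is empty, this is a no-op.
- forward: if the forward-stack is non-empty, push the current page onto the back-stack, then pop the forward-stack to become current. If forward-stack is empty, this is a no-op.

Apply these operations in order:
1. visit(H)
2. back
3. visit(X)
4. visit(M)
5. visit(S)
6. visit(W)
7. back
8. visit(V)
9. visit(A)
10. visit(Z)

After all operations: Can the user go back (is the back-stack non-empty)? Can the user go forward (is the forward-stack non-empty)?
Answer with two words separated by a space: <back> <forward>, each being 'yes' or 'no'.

After 1 (visit(H)): cur=H back=1 fwd=0
After 2 (back): cur=HOME back=0 fwd=1
After 3 (visit(X)): cur=X back=1 fwd=0
After 4 (visit(M)): cur=M back=2 fwd=0
After 5 (visit(S)): cur=S back=3 fwd=0
After 6 (visit(W)): cur=W back=4 fwd=0
After 7 (back): cur=S back=3 fwd=1
After 8 (visit(V)): cur=V back=4 fwd=0
After 9 (visit(A)): cur=A back=5 fwd=0
After 10 (visit(Z)): cur=Z back=6 fwd=0

Answer: yes no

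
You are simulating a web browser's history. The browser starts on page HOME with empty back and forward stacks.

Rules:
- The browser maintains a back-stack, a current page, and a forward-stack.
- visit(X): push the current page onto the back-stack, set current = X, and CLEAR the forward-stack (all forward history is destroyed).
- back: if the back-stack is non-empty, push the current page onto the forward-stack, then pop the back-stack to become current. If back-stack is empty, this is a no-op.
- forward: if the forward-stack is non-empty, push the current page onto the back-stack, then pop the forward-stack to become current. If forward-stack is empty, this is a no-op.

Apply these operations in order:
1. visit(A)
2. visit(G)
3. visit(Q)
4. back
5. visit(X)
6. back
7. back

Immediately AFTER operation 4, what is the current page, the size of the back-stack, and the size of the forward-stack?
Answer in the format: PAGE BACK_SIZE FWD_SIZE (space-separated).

After 1 (visit(A)): cur=A back=1 fwd=0
After 2 (visit(G)): cur=G back=2 fwd=0
After 3 (visit(Q)): cur=Q back=3 fwd=0
After 4 (back): cur=G back=2 fwd=1

G 2 1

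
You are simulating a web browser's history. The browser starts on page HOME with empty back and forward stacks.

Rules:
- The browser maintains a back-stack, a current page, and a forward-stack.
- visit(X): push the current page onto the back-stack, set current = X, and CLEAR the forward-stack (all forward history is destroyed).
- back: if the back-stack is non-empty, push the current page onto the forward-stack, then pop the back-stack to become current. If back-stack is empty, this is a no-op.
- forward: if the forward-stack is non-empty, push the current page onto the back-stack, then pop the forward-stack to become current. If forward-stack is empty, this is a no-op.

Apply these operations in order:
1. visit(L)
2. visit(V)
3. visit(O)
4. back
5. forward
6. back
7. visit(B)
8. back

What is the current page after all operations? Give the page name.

Answer: V

Derivation:
After 1 (visit(L)): cur=L back=1 fwd=0
After 2 (visit(V)): cur=V back=2 fwd=0
After 3 (visit(O)): cur=O back=3 fwd=0
After 4 (back): cur=V back=2 fwd=1
After 5 (forward): cur=O back=3 fwd=0
After 6 (back): cur=V back=2 fwd=1
After 7 (visit(B)): cur=B back=3 fwd=0
After 8 (back): cur=V back=2 fwd=1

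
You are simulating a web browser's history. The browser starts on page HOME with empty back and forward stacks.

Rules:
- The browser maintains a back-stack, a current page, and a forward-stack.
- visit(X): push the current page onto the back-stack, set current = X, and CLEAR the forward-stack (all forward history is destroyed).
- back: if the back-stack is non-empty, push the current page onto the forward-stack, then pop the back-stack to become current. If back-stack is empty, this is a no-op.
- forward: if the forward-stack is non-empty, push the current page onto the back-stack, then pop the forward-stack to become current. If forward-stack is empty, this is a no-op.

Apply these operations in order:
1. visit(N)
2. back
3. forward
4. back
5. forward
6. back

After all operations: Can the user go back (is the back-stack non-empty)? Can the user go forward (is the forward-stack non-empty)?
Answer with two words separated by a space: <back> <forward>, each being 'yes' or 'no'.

After 1 (visit(N)): cur=N back=1 fwd=0
After 2 (back): cur=HOME back=0 fwd=1
After 3 (forward): cur=N back=1 fwd=0
After 4 (back): cur=HOME back=0 fwd=1
After 5 (forward): cur=N back=1 fwd=0
After 6 (back): cur=HOME back=0 fwd=1

Answer: no yes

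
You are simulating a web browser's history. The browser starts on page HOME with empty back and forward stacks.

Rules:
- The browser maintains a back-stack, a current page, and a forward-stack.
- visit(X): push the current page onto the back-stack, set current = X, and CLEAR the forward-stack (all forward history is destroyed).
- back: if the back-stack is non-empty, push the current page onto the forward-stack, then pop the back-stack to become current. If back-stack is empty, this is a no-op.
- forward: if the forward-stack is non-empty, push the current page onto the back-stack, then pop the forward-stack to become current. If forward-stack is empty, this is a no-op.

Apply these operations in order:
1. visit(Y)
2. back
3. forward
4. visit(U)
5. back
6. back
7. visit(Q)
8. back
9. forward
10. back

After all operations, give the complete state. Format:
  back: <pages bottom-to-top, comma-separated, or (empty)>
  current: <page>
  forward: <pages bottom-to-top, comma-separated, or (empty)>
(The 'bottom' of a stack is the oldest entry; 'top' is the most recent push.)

After 1 (visit(Y)): cur=Y back=1 fwd=0
After 2 (back): cur=HOME back=0 fwd=1
After 3 (forward): cur=Y back=1 fwd=0
After 4 (visit(U)): cur=U back=2 fwd=0
After 5 (back): cur=Y back=1 fwd=1
After 6 (back): cur=HOME back=0 fwd=2
After 7 (visit(Q)): cur=Q back=1 fwd=0
After 8 (back): cur=HOME back=0 fwd=1
After 9 (forward): cur=Q back=1 fwd=0
After 10 (back): cur=HOME back=0 fwd=1

Answer: back: (empty)
current: HOME
forward: Q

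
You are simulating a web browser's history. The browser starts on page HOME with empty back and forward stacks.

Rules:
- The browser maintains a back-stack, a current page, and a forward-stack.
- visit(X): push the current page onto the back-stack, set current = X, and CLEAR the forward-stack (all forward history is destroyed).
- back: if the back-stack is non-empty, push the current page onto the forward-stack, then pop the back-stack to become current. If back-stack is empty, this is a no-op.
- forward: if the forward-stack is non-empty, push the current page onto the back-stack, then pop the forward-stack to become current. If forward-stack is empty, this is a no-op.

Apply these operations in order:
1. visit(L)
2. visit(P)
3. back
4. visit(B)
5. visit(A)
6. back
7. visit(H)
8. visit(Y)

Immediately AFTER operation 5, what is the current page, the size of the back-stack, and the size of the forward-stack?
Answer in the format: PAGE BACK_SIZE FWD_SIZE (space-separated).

After 1 (visit(L)): cur=L back=1 fwd=0
After 2 (visit(P)): cur=P back=2 fwd=0
After 3 (back): cur=L back=1 fwd=1
After 4 (visit(B)): cur=B back=2 fwd=0
After 5 (visit(A)): cur=A back=3 fwd=0

A 3 0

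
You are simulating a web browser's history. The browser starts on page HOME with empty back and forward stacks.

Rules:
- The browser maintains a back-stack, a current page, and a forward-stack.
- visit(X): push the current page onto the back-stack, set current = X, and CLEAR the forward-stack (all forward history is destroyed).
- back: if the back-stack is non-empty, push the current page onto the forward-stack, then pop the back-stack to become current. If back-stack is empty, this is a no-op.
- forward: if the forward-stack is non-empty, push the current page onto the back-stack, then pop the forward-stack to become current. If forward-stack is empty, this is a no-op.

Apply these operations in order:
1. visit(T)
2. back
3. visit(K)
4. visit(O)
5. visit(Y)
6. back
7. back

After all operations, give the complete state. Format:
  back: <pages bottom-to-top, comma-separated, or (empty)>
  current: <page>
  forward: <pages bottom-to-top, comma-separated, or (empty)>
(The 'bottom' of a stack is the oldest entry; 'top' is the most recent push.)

Answer: back: HOME
current: K
forward: Y,O

Derivation:
After 1 (visit(T)): cur=T back=1 fwd=0
After 2 (back): cur=HOME back=0 fwd=1
After 3 (visit(K)): cur=K back=1 fwd=0
After 4 (visit(O)): cur=O back=2 fwd=0
After 5 (visit(Y)): cur=Y back=3 fwd=0
After 6 (back): cur=O back=2 fwd=1
After 7 (back): cur=K back=1 fwd=2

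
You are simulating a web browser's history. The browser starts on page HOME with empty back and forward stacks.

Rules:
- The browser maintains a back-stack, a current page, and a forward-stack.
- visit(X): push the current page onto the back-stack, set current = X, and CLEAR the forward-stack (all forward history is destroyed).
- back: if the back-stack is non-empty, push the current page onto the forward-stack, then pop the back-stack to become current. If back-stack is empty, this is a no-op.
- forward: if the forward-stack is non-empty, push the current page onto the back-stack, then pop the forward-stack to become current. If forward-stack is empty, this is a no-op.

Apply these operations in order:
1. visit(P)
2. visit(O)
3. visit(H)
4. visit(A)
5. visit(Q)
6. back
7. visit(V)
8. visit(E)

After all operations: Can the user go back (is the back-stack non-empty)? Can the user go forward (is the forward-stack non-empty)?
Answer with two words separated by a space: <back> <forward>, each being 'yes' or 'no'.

After 1 (visit(P)): cur=P back=1 fwd=0
After 2 (visit(O)): cur=O back=2 fwd=0
After 3 (visit(H)): cur=H back=3 fwd=0
After 4 (visit(A)): cur=A back=4 fwd=0
After 5 (visit(Q)): cur=Q back=5 fwd=0
After 6 (back): cur=A back=4 fwd=1
After 7 (visit(V)): cur=V back=5 fwd=0
After 8 (visit(E)): cur=E back=6 fwd=0

Answer: yes no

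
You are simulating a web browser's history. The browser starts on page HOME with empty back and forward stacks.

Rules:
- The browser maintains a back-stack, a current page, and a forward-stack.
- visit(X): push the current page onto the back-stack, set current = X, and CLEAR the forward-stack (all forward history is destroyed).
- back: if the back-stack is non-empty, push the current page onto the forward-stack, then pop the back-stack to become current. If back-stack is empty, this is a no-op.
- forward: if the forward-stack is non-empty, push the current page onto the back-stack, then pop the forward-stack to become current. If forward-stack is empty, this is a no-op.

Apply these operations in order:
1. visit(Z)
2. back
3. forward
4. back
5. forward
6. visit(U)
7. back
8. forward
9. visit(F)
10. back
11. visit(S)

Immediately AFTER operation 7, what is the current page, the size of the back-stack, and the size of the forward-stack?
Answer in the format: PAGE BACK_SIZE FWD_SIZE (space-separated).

After 1 (visit(Z)): cur=Z back=1 fwd=0
After 2 (back): cur=HOME back=0 fwd=1
After 3 (forward): cur=Z back=1 fwd=0
After 4 (back): cur=HOME back=0 fwd=1
After 5 (forward): cur=Z back=1 fwd=0
After 6 (visit(U)): cur=U back=2 fwd=0
After 7 (back): cur=Z back=1 fwd=1

Z 1 1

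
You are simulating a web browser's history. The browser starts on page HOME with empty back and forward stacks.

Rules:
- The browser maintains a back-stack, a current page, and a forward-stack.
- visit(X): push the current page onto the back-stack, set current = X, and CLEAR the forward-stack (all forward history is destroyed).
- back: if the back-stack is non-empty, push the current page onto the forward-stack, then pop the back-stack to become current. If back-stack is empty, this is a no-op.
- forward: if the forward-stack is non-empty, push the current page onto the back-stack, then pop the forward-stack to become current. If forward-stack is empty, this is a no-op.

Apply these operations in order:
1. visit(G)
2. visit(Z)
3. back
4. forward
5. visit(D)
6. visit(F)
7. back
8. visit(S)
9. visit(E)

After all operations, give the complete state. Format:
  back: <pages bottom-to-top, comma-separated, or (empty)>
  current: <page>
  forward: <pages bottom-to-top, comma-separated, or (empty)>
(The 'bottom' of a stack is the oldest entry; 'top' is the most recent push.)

Answer: back: HOME,G,Z,D,S
current: E
forward: (empty)

Derivation:
After 1 (visit(G)): cur=G back=1 fwd=0
After 2 (visit(Z)): cur=Z back=2 fwd=0
After 3 (back): cur=G back=1 fwd=1
After 4 (forward): cur=Z back=2 fwd=0
After 5 (visit(D)): cur=D back=3 fwd=0
After 6 (visit(F)): cur=F back=4 fwd=0
After 7 (back): cur=D back=3 fwd=1
After 8 (visit(S)): cur=S back=4 fwd=0
After 9 (visit(E)): cur=E back=5 fwd=0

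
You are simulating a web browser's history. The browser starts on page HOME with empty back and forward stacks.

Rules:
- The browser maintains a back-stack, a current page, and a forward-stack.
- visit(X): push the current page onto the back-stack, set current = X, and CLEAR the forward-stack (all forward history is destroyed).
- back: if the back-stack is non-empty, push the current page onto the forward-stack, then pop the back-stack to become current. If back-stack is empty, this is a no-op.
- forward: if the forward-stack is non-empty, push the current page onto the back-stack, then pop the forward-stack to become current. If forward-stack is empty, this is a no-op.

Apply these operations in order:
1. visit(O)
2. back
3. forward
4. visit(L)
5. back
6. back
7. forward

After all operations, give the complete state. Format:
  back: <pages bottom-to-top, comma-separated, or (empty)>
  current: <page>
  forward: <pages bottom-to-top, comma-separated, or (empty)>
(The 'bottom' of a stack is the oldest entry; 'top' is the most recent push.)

After 1 (visit(O)): cur=O back=1 fwd=0
After 2 (back): cur=HOME back=0 fwd=1
After 3 (forward): cur=O back=1 fwd=0
After 4 (visit(L)): cur=L back=2 fwd=0
After 5 (back): cur=O back=1 fwd=1
After 6 (back): cur=HOME back=0 fwd=2
After 7 (forward): cur=O back=1 fwd=1

Answer: back: HOME
current: O
forward: L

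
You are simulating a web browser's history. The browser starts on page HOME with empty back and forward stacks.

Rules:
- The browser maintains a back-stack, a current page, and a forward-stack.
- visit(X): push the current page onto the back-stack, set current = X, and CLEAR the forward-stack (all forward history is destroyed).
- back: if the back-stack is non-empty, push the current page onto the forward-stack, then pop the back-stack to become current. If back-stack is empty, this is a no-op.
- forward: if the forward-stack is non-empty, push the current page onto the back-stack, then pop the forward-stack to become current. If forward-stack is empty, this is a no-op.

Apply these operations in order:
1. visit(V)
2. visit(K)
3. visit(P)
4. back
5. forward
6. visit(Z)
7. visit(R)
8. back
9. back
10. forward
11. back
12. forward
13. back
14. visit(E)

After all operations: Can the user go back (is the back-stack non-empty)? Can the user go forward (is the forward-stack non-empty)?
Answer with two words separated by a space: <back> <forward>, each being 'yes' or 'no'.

After 1 (visit(V)): cur=V back=1 fwd=0
After 2 (visit(K)): cur=K back=2 fwd=0
After 3 (visit(P)): cur=P back=3 fwd=0
After 4 (back): cur=K back=2 fwd=1
After 5 (forward): cur=P back=3 fwd=0
After 6 (visit(Z)): cur=Z back=4 fwd=0
After 7 (visit(R)): cur=R back=5 fwd=0
After 8 (back): cur=Z back=4 fwd=1
After 9 (back): cur=P back=3 fwd=2
After 10 (forward): cur=Z back=4 fwd=1
After 11 (back): cur=P back=3 fwd=2
After 12 (forward): cur=Z back=4 fwd=1
After 13 (back): cur=P back=3 fwd=2
After 14 (visit(E)): cur=E back=4 fwd=0

Answer: yes no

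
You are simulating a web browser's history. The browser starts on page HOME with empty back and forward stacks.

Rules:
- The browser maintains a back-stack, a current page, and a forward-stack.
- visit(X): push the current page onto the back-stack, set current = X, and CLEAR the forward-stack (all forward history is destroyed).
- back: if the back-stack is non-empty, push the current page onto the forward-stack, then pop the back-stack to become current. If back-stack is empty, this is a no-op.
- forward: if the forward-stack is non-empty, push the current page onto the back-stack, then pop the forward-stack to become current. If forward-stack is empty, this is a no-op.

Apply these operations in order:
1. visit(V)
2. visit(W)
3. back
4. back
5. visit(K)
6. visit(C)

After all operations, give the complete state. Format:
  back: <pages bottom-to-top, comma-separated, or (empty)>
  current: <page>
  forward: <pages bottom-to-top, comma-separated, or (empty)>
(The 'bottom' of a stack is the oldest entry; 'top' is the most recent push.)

After 1 (visit(V)): cur=V back=1 fwd=0
After 2 (visit(W)): cur=W back=2 fwd=0
After 3 (back): cur=V back=1 fwd=1
After 4 (back): cur=HOME back=0 fwd=2
After 5 (visit(K)): cur=K back=1 fwd=0
After 6 (visit(C)): cur=C back=2 fwd=0

Answer: back: HOME,K
current: C
forward: (empty)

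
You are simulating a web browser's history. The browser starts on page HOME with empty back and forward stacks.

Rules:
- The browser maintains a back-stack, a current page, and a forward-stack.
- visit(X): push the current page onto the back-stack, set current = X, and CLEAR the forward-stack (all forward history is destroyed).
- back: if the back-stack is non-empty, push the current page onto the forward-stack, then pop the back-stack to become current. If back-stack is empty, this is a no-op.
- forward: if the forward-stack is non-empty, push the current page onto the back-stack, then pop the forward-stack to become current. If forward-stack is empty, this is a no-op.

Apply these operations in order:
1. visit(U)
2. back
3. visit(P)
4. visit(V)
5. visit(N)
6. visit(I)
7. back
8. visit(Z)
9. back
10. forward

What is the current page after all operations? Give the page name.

Answer: Z

Derivation:
After 1 (visit(U)): cur=U back=1 fwd=0
After 2 (back): cur=HOME back=0 fwd=1
After 3 (visit(P)): cur=P back=1 fwd=0
After 4 (visit(V)): cur=V back=2 fwd=0
After 5 (visit(N)): cur=N back=3 fwd=0
After 6 (visit(I)): cur=I back=4 fwd=0
After 7 (back): cur=N back=3 fwd=1
After 8 (visit(Z)): cur=Z back=4 fwd=0
After 9 (back): cur=N back=3 fwd=1
After 10 (forward): cur=Z back=4 fwd=0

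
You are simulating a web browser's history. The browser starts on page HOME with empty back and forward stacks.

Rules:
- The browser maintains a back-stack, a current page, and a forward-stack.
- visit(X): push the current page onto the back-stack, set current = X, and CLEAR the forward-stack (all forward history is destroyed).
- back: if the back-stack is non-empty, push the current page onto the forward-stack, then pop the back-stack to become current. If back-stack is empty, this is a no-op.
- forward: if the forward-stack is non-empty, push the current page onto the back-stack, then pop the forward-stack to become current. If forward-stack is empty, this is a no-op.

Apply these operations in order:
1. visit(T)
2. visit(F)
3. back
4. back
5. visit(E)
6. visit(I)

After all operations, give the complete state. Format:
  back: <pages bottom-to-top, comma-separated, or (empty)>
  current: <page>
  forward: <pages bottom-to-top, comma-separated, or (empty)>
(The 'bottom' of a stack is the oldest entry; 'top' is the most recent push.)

Answer: back: HOME,E
current: I
forward: (empty)

Derivation:
After 1 (visit(T)): cur=T back=1 fwd=0
After 2 (visit(F)): cur=F back=2 fwd=0
After 3 (back): cur=T back=1 fwd=1
After 4 (back): cur=HOME back=0 fwd=2
After 5 (visit(E)): cur=E back=1 fwd=0
After 6 (visit(I)): cur=I back=2 fwd=0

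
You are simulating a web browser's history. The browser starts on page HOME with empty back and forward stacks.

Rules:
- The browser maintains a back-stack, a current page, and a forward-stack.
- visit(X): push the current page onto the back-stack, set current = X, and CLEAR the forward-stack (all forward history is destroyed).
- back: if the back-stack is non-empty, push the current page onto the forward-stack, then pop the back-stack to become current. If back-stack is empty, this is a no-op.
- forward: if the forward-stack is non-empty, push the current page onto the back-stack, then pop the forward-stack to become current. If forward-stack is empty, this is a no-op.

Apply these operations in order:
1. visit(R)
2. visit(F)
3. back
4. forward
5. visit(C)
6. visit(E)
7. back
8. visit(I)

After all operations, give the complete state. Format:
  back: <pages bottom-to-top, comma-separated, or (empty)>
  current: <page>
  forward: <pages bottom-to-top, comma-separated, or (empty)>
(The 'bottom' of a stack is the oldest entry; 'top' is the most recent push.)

Answer: back: HOME,R,F,C
current: I
forward: (empty)

Derivation:
After 1 (visit(R)): cur=R back=1 fwd=0
After 2 (visit(F)): cur=F back=2 fwd=0
After 3 (back): cur=R back=1 fwd=1
After 4 (forward): cur=F back=2 fwd=0
After 5 (visit(C)): cur=C back=3 fwd=0
After 6 (visit(E)): cur=E back=4 fwd=0
After 7 (back): cur=C back=3 fwd=1
After 8 (visit(I)): cur=I back=4 fwd=0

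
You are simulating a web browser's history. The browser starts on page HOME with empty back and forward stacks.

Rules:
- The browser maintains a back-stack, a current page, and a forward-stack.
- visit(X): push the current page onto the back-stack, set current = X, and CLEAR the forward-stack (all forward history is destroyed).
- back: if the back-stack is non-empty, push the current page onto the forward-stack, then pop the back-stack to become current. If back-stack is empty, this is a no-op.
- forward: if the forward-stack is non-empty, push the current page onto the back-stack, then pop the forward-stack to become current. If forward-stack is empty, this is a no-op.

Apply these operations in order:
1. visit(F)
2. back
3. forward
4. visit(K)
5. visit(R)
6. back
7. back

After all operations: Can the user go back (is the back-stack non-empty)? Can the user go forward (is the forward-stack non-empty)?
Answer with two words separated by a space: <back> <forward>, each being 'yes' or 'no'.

After 1 (visit(F)): cur=F back=1 fwd=0
After 2 (back): cur=HOME back=0 fwd=1
After 3 (forward): cur=F back=1 fwd=0
After 4 (visit(K)): cur=K back=2 fwd=0
After 5 (visit(R)): cur=R back=3 fwd=0
After 6 (back): cur=K back=2 fwd=1
After 7 (back): cur=F back=1 fwd=2

Answer: yes yes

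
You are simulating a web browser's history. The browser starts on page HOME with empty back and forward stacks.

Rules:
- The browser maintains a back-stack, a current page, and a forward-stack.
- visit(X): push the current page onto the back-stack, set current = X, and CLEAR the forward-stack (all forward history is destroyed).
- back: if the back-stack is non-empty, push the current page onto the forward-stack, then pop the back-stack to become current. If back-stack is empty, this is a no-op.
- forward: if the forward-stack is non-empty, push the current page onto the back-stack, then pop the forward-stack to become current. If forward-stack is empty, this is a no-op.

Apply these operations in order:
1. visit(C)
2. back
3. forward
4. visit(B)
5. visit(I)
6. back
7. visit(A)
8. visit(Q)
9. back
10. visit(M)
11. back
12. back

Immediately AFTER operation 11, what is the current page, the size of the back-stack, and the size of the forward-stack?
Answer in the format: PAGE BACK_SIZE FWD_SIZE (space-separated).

After 1 (visit(C)): cur=C back=1 fwd=0
After 2 (back): cur=HOME back=0 fwd=1
After 3 (forward): cur=C back=1 fwd=0
After 4 (visit(B)): cur=B back=2 fwd=0
After 5 (visit(I)): cur=I back=3 fwd=0
After 6 (back): cur=B back=2 fwd=1
After 7 (visit(A)): cur=A back=3 fwd=0
After 8 (visit(Q)): cur=Q back=4 fwd=0
After 9 (back): cur=A back=3 fwd=1
After 10 (visit(M)): cur=M back=4 fwd=0
After 11 (back): cur=A back=3 fwd=1

A 3 1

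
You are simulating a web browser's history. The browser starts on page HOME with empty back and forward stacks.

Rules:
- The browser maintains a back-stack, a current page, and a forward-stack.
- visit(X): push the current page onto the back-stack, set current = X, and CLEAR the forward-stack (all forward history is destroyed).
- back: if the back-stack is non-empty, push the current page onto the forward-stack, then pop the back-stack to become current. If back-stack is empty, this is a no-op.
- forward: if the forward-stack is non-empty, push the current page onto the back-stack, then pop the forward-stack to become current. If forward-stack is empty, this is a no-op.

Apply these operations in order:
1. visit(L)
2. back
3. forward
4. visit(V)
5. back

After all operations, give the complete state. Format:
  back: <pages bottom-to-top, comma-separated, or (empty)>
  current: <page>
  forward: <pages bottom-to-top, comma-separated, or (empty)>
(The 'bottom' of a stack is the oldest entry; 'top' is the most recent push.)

Answer: back: HOME
current: L
forward: V

Derivation:
After 1 (visit(L)): cur=L back=1 fwd=0
After 2 (back): cur=HOME back=0 fwd=1
After 3 (forward): cur=L back=1 fwd=0
After 4 (visit(V)): cur=V back=2 fwd=0
After 5 (back): cur=L back=1 fwd=1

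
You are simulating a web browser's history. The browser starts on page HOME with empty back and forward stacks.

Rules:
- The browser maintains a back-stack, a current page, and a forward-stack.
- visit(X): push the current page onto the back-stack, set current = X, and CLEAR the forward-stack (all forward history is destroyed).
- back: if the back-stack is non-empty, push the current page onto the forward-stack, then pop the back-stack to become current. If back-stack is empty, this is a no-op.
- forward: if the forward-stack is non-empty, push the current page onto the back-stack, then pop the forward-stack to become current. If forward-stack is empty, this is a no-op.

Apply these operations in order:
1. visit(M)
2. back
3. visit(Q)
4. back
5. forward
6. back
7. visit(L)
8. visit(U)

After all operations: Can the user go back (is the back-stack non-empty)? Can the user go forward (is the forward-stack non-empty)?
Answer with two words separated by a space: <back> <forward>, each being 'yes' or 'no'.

After 1 (visit(M)): cur=M back=1 fwd=0
After 2 (back): cur=HOME back=0 fwd=1
After 3 (visit(Q)): cur=Q back=1 fwd=0
After 4 (back): cur=HOME back=0 fwd=1
After 5 (forward): cur=Q back=1 fwd=0
After 6 (back): cur=HOME back=0 fwd=1
After 7 (visit(L)): cur=L back=1 fwd=0
After 8 (visit(U)): cur=U back=2 fwd=0

Answer: yes no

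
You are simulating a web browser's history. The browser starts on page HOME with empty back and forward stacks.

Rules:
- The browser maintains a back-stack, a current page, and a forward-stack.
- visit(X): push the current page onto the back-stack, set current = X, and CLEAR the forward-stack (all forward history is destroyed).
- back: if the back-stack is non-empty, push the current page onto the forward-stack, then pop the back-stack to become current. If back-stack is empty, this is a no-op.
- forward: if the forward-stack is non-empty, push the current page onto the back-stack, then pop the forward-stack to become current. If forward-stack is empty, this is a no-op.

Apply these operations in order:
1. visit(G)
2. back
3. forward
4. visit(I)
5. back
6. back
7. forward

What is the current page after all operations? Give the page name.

After 1 (visit(G)): cur=G back=1 fwd=0
After 2 (back): cur=HOME back=0 fwd=1
After 3 (forward): cur=G back=1 fwd=0
After 4 (visit(I)): cur=I back=2 fwd=0
After 5 (back): cur=G back=1 fwd=1
After 6 (back): cur=HOME back=0 fwd=2
After 7 (forward): cur=G back=1 fwd=1

Answer: G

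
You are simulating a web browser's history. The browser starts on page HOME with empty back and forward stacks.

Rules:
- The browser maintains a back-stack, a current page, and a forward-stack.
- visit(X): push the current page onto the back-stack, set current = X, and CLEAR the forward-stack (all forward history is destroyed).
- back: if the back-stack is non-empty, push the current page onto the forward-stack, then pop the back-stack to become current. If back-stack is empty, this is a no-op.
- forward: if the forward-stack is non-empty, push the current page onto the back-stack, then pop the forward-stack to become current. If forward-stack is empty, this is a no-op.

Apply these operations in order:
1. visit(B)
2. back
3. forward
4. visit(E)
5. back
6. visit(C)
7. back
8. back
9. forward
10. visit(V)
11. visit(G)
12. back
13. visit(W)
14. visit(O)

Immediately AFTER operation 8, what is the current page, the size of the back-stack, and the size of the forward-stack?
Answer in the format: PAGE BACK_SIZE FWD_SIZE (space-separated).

After 1 (visit(B)): cur=B back=1 fwd=0
After 2 (back): cur=HOME back=0 fwd=1
After 3 (forward): cur=B back=1 fwd=0
After 4 (visit(E)): cur=E back=2 fwd=0
After 5 (back): cur=B back=1 fwd=1
After 6 (visit(C)): cur=C back=2 fwd=0
After 7 (back): cur=B back=1 fwd=1
After 8 (back): cur=HOME back=0 fwd=2

HOME 0 2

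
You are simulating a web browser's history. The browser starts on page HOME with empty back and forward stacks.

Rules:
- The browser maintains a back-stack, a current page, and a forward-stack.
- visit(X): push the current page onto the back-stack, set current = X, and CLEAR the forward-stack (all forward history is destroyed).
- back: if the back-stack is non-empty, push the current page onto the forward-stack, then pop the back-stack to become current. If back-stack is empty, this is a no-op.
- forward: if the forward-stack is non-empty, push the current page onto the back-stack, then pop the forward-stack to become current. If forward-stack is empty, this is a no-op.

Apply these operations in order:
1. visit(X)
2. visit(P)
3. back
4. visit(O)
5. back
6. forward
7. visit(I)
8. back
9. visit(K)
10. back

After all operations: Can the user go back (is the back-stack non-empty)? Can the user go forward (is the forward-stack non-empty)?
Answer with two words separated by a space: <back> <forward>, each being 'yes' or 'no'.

After 1 (visit(X)): cur=X back=1 fwd=0
After 2 (visit(P)): cur=P back=2 fwd=0
After 3 (back): cur=X back=1 fwd=1
After 4 (visit(O)): cur=O back=2 fwd=0
After 5 (back): cur=X back=1 fwd=1
After 6 (forward): cur=O back=2 fwd=0
After 7 (visit(I)): cur=I back=3 fwd=0
After 8 (back): cur=O back=2 fwd=1
After 9 (visit(K)): cur=K back=3 fwd=0
After 10 (back): cur=O back=2 fwd=1

Answer: yes yes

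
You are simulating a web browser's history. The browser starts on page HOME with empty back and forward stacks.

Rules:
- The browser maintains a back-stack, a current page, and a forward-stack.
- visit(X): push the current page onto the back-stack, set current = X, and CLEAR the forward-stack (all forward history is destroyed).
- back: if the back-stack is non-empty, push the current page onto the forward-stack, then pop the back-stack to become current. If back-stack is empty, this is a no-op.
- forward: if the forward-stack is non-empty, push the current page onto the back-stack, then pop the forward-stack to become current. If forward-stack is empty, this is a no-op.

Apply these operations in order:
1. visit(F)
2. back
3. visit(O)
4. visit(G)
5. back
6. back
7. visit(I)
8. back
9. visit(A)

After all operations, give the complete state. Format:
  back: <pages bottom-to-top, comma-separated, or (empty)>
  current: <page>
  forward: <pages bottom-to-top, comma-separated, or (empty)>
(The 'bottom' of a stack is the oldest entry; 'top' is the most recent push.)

After 1 (visit(F)): cur=F back=1 fwd=0
After 2 (back): cur=HOME back=0 fwd=1
After 3 (visit(O)): cur=O back=1 fwd=0
After 4 (visit(G)): cur=G back=2 fwd=0
After 5 (back): cur=O back=1 fwd=1
After 6 (back): cur=HOME back=0 fwd=2
After 7 (visit(I)): cur=I back=1 fwd=0
After 8 (back): cur=HOME back=0 fwd=1
After 9 (visit(A)): cur=A back=1 fwd=0

Answer: back: HOME
current: A
forward: (empty)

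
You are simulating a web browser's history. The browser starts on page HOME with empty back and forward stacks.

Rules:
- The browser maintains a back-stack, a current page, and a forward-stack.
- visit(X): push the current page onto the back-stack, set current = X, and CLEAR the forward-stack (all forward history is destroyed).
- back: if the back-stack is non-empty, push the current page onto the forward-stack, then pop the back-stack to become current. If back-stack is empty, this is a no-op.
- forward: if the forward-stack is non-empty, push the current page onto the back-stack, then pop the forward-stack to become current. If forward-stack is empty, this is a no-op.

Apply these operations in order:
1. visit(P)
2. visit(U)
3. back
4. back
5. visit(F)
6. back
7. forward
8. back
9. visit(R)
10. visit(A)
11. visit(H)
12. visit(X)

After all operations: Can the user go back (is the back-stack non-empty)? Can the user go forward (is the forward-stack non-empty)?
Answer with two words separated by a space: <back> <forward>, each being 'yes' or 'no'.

After 1 (visit(P)): cur=P back=1 fwd=0
After 2 (visit(U)): cur=U back=2 fwd=0
After 3 (back): cur=P back=1 fwd=1
After 4 (back): cur=HOME back=0 fwd=2
After 5 (visit(F)): cur=F back=1 fwd=0
After 6 (back): cur=HOME back=0 fwd=1
After 7 (forward): cur=F back=1 fwd=0
After 8 (back): cur=HOME back=0 fwd=1
After 9 (visit(R)): cur=R back=1 fwd=0
After 10 (visit(A)): cur=A back=2 fwd=0
After 11 (visit(H)): cur=H back=3 fwd=0
After 12 (visit(X)): cur=X back=4 fwd=0

Answer: yes no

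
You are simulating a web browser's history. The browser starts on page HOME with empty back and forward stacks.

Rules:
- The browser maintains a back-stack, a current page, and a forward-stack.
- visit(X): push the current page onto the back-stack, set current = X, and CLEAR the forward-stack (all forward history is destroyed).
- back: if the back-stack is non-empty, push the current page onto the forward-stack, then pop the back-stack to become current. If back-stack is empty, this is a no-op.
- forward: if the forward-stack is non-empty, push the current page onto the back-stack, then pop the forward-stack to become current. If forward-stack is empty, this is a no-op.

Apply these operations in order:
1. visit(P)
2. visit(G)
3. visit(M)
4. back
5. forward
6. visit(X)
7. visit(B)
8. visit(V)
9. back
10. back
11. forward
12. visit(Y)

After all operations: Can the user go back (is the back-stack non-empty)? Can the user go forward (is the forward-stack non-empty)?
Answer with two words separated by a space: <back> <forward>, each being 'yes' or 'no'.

After 1 (visit(P)): cur=P back=1 fwd=0
After 2 (visit(G)): cur=G back=2 fwd=0
After 3 (visit(M)): cur=M back=3 fwd=0
After 4 (back): cur=G back=2 fwd=1
After 5 (forward): cur=M back=3 fwd=0
After 6 (visit(X)): cur=X back=4 fwd=0
After 7 (visit(B)): cur=B back=5 fwd=0
After 8 (visit(V)): cur=V back=6 fwd=0
After 9 (back): cur=B back=5 fwd=1
After 10 (back): cur=X back=4 fwd=2
After 11 (forward): cur=B back=5 fwd=1
After 12 (visit(Y)): cur=Y back=6 fwd=0

Answer: yes no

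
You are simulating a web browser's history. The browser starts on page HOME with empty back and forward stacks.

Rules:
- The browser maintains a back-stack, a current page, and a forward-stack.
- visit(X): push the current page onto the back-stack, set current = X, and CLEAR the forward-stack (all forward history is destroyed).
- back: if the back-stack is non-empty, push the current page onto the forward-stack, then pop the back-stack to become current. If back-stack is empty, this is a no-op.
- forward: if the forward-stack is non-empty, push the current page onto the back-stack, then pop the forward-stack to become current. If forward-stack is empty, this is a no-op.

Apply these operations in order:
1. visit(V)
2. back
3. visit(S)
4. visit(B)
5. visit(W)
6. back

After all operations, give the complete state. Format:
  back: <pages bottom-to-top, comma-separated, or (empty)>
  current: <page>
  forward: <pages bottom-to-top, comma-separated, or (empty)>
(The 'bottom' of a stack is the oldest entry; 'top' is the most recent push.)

Answer: back: HOME,S
current: B
forward: W

Derivation:
After 1 (visit(V)): cur=V back=1 fwd=0
After 2 (back): cur=HOME back=0 fwd=1
After 3 (visit(S)): cur=S back=1 fwd=0
After 4 (visit(B)): cur=B back=2 fwd=0
After 5 (visit(W)): cur=W back=3 fwd=0
After 6 (back): cur=B back=2 fwd=1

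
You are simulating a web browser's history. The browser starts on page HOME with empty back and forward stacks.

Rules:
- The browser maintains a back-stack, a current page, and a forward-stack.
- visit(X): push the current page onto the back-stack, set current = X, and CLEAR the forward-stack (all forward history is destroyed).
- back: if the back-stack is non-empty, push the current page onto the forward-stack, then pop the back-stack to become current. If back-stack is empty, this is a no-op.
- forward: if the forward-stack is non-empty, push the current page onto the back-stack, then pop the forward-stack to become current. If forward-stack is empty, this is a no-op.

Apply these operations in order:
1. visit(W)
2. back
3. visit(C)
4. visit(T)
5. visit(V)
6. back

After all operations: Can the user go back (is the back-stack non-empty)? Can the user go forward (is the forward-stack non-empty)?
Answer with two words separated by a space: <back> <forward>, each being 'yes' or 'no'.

Answer: yes yes

Derivation:
After 1 (visit(W)): cur=W back=1 fwd=0
After 2 (back): cur=HOME back=0 fwd=1
After 3 (visit(C)): cur=C back=1 fwd=0
After 4 (visit(T)): cur=T back=2 fwd=0
After 5 (visit(V)): cur=V back=3 fwd=0
After 6 (back): cur=T back=2 fwd=1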